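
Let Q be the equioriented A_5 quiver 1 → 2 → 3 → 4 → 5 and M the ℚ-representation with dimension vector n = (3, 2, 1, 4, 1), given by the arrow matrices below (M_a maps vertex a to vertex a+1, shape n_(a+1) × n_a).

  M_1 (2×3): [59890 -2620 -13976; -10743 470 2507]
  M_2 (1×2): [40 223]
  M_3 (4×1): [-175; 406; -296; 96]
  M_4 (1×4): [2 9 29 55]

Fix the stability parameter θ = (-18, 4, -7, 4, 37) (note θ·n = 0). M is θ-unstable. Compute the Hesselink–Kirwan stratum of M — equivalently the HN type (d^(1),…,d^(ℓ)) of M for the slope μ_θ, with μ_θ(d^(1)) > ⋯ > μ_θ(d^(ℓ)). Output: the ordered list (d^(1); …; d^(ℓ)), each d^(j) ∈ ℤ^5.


Via rank(M_{q-1}∘⋯∘M_p): M ≅ I[1,1], I[1,2], I[1,4], I[4,4]^2, I[4,5].
μ_θ-semistable layers: μ^(1)=37; μ^(2)=4; μ^(3)=-3/2; μ^(4)=-18

((0, 0, 0, 0, 1); (0, 1, 0, 4, 0); (0, 1, 1, 0, 0); (3, 0, 0, 0, 0))


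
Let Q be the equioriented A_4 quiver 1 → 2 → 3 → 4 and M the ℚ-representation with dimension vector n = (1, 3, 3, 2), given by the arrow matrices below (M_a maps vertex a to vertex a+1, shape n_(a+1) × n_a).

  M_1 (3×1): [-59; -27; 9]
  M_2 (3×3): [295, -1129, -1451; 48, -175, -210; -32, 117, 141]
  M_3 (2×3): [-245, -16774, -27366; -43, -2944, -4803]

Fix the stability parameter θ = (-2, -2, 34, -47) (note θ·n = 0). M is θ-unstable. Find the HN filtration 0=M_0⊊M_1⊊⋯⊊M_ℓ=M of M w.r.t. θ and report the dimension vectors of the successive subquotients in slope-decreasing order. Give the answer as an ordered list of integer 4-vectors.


Barcode: M ≅ I[1,4], I[2,3], I[2,4]. HN layers by μ_θ (4 steps, strictly decreasing):
  μ^(1)=34; μ^(2)=-2; μ^(3)=-17/4; μ^(4)=-5

((0, 0, 1, 0); (0, 1, 0, 0); (1, 1, 1, 1); (0, 1, 1, 1))


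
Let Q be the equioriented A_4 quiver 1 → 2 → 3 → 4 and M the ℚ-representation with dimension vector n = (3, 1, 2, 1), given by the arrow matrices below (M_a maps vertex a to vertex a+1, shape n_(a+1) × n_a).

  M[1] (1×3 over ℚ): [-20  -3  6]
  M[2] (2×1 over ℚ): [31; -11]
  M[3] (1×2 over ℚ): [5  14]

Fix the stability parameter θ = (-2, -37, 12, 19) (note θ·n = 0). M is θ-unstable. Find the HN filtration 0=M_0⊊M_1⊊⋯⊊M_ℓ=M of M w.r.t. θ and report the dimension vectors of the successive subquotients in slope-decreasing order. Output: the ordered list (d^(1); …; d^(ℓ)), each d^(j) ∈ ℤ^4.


Interval decomposition of M: I[1,1]^2, I[1,4], I[3,3].
HN type (ℓ=4): μ^(1)=19; μ^(2)=12; μ^(3)=-2; μ^(4)=-39/2

((0, 0, 0, 1); (0, 0, 2, 0); (2, 0, 0, 0); (1, 1, 0, 0))


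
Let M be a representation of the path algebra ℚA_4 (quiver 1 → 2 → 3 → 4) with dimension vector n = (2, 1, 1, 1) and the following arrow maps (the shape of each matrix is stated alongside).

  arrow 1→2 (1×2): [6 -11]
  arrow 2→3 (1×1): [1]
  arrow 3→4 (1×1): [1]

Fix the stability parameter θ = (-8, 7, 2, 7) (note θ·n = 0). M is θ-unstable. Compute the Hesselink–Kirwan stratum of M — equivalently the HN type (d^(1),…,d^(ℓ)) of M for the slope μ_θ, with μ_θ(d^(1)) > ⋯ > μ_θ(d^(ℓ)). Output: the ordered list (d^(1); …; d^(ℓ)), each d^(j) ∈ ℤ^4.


Barcode: M ≅ I[1,1], I[1,4]. HN layers by μ_θ (3 steps, strictly decreasing):
  μ^(1)=7; μ^(2)=9/2; μ^(3)=-8

((0, 0, 0, 1); (0, 1, 1, 0); (2, 0, 0, 0))


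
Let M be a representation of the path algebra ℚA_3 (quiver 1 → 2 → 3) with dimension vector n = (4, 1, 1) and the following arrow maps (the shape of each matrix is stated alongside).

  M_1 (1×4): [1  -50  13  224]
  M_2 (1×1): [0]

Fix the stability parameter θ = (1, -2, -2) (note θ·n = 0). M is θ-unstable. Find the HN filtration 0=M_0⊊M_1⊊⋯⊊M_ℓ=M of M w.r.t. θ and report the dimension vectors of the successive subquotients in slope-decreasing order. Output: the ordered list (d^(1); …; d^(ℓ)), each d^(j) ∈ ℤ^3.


Interval decomposition of M: I[1,1]^3, I[1,2], I[3,3].
HN type (ℓ=3): μ^(1)=1; μ^(2)=-1/2; μ^(3)=-2

((3, 0, 0); (1, 1, 0); (0, 0, 1))


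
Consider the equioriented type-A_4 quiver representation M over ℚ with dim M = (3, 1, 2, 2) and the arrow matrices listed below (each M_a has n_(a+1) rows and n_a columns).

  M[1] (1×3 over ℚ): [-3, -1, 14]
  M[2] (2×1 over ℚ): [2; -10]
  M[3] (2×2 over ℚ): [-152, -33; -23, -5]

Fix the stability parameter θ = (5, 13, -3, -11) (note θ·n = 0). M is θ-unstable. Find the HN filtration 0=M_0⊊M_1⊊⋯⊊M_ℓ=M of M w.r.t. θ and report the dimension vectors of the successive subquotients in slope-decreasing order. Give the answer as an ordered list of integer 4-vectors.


Interval decomposition of M: I[1,1]^2, I[1,4], I[3,4].
HN type (ℓ=3): μ^(1)=5; μ^(2)=1; μ^(3)=-7

((2, 0, 0, 0); (1, 1, 1, 1); (0, 0, 1, 1))


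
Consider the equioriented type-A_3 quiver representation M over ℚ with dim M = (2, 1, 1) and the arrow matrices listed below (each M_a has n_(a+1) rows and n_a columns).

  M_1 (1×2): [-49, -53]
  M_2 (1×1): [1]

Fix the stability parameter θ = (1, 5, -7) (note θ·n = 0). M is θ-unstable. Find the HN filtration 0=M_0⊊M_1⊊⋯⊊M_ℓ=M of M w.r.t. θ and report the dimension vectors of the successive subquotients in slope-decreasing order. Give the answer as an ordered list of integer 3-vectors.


Via rank(M_{q-1}∘⋯∘M_p): M ≅ I[1,1], I[1,3].
μ_θ-semistable layers: μ^(1)=1; μ^(2)=-1/3

((1, 0, 0); (1, 1, 1))


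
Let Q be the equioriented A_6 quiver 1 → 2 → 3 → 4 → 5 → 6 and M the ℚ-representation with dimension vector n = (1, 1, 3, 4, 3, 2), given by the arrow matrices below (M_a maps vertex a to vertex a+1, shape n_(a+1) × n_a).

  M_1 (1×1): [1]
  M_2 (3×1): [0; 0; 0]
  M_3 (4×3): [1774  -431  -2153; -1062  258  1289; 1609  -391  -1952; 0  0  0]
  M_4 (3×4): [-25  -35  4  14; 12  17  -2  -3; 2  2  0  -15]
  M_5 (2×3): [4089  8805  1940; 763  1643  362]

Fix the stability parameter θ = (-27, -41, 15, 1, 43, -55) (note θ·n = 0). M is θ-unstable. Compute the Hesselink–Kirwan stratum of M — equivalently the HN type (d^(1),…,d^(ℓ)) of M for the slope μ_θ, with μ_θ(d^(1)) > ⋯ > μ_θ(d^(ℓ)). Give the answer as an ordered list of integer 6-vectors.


Barcode: M ≅ I[1,2], I[3,4], I[3,5], I[3,6], I[4,6]. HN layers by μ_θ (5 steps, strictly decreasing):
  μ^(1)=43; μ^(2)=8; μ^(3)=1; μ^(4)=-11/3; μ^(5)=-34

((0, 0, 0, 0, 1, 0); (0, 0, 2, 2, 0, 0); (0, 0, 1, 1, 1, 1); (0, 0, 0, 1, 1, 1); (1, 1, 0, 0, 0, 0))


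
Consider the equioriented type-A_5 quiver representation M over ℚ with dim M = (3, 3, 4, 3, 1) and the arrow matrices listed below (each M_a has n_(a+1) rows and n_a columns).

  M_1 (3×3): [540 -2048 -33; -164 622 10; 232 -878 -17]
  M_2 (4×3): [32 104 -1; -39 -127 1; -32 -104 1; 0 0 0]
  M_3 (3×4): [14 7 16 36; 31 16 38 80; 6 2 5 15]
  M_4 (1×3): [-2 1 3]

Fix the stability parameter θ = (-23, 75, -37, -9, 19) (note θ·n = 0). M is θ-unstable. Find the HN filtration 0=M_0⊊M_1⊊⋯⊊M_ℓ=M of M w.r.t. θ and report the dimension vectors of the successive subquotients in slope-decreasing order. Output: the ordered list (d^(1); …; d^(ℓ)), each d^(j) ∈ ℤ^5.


Via rank(M_{q-1}∘⋯∘M_p): M ≅ I[1,1], I[1,2], I[1,4], I[2,5], I[3,3], I[3,4].
μ_θ-semistable layers: μ^(1)=75; μ^(2)=19; μ^(3)=29/3; μ^(4)=-9; μ^(5)=-23; μ^(6)=-37

((0, 1, 0, 0, 0); (0, 0, 0, 0, 1); (0, 2, 2, 2, 0); (0, 0, 0, 1, 0); (3, 0, 0, 0, 0); (0, 0, 2, 0, 0))


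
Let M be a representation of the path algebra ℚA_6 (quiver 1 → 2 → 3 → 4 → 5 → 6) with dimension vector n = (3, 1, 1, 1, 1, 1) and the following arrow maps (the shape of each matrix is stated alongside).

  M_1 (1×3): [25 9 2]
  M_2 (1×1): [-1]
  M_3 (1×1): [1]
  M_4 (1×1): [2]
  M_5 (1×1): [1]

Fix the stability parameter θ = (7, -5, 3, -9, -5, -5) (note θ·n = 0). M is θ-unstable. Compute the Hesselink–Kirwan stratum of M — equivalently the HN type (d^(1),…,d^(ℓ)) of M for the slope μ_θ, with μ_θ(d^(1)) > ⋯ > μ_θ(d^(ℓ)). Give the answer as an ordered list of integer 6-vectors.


Via rank(M_{q-1}∘⋯∘M_p): M ≅ I[1,1]^2, I[1,6].
μ_θ-semistable layers: μ^(1)=7; μ^(2)=-7/3

((2, 0, 0, 0, 0, 0); (1, 1, 1, 1, 1, 1))


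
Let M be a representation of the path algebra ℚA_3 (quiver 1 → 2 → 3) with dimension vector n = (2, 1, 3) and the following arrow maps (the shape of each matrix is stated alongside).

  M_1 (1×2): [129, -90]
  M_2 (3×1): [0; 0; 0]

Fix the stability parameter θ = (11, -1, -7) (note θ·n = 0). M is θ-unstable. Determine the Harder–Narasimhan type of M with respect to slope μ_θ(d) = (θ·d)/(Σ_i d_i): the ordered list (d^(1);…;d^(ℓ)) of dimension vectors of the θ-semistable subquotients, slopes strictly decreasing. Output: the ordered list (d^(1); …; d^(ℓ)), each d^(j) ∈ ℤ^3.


Barcode: M ≅ I[1,1], I[1,2], I[3,3]^3. HN layers by μ_θ (3 steps, strictly decreasing):
  μ^(1)=11; μ^(2)=5; μ^(3)=-7

((1, 0, 0); (1, 1, 0); (0, 0, 3))


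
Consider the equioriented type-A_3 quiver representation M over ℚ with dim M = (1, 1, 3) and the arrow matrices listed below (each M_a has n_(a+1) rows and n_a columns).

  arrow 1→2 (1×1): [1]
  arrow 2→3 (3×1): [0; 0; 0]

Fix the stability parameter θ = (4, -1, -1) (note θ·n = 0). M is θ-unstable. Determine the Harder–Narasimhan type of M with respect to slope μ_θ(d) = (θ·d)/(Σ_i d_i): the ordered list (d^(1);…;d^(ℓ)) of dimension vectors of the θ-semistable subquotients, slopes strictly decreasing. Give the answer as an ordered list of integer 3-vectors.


Interval decomposition of M: I[1,2], I[3,3]^3.
HN type (ℓ=2): μ^(1)=3/2; μ^(2)=-1

((1, 1, 0); (0, 0, 3))


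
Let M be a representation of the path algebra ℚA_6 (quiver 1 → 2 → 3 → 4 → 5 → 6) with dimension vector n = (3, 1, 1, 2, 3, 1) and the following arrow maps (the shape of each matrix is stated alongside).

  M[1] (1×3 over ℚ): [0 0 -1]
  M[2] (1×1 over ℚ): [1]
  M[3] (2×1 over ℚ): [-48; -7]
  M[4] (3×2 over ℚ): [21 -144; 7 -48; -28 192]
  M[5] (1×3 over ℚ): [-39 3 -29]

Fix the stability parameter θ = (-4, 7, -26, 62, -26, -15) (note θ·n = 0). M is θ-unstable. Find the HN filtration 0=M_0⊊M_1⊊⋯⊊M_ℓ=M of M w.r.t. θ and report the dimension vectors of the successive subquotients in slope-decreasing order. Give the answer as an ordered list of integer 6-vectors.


Barcode: M ≅ I[1,1]^2, I[1,4], I[4,6], I[5,5]^2. HN layers by μ_θ (5 steps, strictly decreasing):
  μ^(1)=62; μ^(2)=7; μ^(3)=-4; μ^(4)=-23/3; μ^(5)=-26

((0, 0, 0, 1, 0, 0); (0, 0, 0, 1, 1, 1); (2, 0, 0, 0, 0, 0); (1, 1, 1, 0, 0, 0); (0, 0, 0, 0, 2, 0))


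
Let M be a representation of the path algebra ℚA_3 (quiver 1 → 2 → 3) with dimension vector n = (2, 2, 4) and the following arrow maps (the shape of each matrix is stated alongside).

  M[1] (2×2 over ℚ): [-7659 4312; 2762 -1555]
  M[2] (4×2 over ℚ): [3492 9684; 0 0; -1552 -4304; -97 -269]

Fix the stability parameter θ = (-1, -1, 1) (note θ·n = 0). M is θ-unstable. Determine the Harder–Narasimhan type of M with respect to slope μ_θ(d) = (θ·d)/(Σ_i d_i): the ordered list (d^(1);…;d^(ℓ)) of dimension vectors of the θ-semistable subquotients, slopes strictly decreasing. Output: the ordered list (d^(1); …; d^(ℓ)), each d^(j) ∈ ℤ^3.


Interval decomposition of M: I[1,2], I[1,3], I[3,3]^3.
HN type (ℓ=2): μ^(1)=1; μ^(2)=-1

((0, 0, 4); (2, 2, 0))


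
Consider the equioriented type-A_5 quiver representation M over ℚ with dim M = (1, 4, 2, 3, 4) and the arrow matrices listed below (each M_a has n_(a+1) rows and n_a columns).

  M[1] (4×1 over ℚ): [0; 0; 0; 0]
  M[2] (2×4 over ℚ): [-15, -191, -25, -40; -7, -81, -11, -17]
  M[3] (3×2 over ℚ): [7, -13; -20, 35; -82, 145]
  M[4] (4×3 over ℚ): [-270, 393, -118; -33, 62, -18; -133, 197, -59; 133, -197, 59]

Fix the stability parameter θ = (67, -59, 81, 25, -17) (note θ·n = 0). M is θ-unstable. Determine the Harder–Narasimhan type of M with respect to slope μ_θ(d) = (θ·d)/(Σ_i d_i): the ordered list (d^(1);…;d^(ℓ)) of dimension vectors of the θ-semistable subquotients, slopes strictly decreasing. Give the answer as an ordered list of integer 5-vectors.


Interval decomposition of M: I[1,1], I[2,2]^2, I[2,5]^2, I[4,5], I[5,5].
HN type (ℓ=5): μ^(1)=67; μ^(2)=89/3; μ^(3)=4; μ^(4)=-17; μ^(5)=-59

((1, 0, 0, 0, 0); (0, 0, 2, 2, 2); (0, 0, 0, 1, 1); (0, 0, 0, 0, 1); (0, 4, 0, 0, 0))


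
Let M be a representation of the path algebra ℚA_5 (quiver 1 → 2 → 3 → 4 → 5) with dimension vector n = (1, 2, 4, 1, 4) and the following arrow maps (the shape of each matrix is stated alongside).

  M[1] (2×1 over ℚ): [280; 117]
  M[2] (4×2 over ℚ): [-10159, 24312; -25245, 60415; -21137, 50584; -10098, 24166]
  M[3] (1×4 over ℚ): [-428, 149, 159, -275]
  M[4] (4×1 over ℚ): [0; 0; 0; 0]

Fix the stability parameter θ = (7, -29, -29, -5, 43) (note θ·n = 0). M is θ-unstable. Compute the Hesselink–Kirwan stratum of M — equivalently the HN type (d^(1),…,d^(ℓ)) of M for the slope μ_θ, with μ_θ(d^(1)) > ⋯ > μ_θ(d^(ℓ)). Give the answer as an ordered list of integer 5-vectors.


Interval decomposition of M: I[1,4], I[2,3], I[3,3]^2, I[5,5]^4.
HN type (ℓ=4): μ^(1)=43; μ^(2)=-5; μ^(3)=-17; μ^(4)=-29

((0, 0, 0, 0, 4); (0, 0, 0, 1, 0); (1, 1, 1, 0, 0); (0, 1, 3, 0, 0))


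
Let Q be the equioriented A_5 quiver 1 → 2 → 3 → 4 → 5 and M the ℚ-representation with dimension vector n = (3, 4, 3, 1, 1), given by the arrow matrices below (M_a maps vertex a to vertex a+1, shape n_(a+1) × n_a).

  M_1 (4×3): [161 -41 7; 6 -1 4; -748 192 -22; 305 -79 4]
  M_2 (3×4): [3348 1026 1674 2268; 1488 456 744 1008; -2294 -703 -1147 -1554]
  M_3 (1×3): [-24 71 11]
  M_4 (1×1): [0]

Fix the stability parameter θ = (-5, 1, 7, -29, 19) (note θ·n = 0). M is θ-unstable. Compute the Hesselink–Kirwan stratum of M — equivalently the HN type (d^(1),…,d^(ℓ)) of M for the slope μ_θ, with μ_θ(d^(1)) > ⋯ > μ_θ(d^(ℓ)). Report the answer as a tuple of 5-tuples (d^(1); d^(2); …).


Barcode: M ≅ I[1,2]^2, I[1,4], I[2,2], I[3,3]^2, I[5,5]. HN layers by μ_θ (5 steps, strictly decreasing):
  μ^(1)=19; μ^(2)=7; μ^(3)=1; μ^(4)=-5; μ^(5)=-13/2

((0, 0, 0, 0, 1); (0, 0, 2, 0, 0); (0, 3, 0, 0, 0); (2, 0, 0, 0, 0); (1, 1, 1, 1, 0))


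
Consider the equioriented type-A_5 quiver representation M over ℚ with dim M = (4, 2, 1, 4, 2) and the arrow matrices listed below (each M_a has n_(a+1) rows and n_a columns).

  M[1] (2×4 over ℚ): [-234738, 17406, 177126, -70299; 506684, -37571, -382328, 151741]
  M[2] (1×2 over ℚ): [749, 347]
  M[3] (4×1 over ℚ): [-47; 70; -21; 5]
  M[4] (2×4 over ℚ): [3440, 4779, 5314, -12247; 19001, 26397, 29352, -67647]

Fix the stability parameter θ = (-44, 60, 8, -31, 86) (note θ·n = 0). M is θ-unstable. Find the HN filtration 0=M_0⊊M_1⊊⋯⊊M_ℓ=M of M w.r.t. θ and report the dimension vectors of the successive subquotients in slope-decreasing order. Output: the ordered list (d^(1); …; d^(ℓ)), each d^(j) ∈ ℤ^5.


Via rank(M_{q-1}∘⋯∘M_p): M ≅ I[1,1]^2, I[1,2], I[1,5], I[4,4]^2, I[4,5].
μ_θ-semistable layers: μ^(1)=86; μ^(2)=60; μ^(3)=37/3; μ^(4)=-31; μ^(5)=-44

((0, 0, 0, 0, 2); (0, 1, 0, 0, 0); (0, 1, 1, 1, 0); (0, 0, 0, 3, 0); (4, 0, 0, 0, 0))


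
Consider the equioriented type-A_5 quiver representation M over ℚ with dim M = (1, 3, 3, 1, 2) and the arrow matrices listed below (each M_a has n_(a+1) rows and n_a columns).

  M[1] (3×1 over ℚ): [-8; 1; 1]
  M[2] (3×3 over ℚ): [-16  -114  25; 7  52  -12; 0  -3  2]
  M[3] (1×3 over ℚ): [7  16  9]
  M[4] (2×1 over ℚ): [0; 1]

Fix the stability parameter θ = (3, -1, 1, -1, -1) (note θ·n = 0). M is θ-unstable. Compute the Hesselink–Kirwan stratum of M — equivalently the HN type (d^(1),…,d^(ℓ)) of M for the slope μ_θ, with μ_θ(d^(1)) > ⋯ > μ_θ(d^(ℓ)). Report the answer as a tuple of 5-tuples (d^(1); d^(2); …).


Interval decomposition of M: I[1,5], I[2,3]^2, I[5,5].
HN type (ℓ=3): μ^(1)=1; μ^(2)=1/5; μ^(3)=-1

((0, 0, 2, 0, 0); (1, 1, 1, 1, 1); (0, 2, 0, 0, 1))


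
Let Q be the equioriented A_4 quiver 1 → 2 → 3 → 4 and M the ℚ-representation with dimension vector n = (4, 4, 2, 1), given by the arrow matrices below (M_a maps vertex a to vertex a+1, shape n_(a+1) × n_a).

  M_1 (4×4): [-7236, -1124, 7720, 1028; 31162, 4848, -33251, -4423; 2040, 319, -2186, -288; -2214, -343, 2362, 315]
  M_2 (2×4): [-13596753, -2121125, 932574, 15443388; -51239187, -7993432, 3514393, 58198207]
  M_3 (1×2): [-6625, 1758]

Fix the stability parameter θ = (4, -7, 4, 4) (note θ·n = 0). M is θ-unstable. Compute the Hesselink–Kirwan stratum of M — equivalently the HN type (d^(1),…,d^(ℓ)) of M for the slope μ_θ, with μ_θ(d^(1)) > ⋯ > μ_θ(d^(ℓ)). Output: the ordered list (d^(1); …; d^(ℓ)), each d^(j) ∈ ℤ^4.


Interval decomposition of M: I[1,2]^2, I[1,3], I[1,4].
HN type (ℓ=2): μ^(1)=4; μ^(2)=-3/2

((0, 0, 2, 1); (4, 4, 0, 0))


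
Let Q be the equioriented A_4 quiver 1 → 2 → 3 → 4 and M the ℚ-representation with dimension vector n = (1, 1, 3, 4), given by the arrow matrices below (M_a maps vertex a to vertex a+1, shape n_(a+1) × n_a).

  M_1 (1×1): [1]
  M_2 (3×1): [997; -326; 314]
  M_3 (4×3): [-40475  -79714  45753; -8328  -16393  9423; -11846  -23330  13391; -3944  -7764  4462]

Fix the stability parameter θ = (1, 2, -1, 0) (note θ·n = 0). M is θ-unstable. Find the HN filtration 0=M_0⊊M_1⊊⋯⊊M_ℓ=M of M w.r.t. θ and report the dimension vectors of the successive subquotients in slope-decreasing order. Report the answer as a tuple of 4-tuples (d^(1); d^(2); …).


Interval decomposition of M: I[1,4], I[3,4]^2, I[4,4].
HN type (ℓ=3): μ^(1)=1/2; μ^(2)=0; μ^(3)=-1

((1, 1, 1, 1); (0, 0, 0, 3); (0, 0, 2, 0))


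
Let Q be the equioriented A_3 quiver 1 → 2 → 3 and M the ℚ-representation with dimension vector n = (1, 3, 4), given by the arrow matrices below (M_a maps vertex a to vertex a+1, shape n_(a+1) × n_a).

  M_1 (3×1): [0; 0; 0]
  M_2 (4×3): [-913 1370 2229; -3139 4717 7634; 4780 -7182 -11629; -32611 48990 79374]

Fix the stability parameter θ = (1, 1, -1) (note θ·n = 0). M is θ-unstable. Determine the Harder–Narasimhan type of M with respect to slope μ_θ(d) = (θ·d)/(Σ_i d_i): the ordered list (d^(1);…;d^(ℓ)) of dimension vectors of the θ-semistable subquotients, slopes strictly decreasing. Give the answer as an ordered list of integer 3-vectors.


Interval decomposition of M: I[1,1], I[2,3]^3, I[3,3].
HN type (ℓ=3): μ^(1)=1; μ^(2)=0; μ^(3)=-1

((1, 0, 0); (0, 3, 3); (0, 0, 1))


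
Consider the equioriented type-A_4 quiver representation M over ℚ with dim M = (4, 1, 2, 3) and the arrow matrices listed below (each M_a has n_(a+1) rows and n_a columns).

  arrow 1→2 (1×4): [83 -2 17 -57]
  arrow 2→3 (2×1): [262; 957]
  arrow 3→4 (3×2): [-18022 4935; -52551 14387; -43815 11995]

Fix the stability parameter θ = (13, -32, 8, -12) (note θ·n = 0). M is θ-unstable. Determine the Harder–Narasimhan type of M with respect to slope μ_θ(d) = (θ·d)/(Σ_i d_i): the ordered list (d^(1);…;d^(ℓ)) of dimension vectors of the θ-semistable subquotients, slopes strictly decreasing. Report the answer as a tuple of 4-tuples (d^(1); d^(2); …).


Barcode: M ≅ I[1,1]^3, I[1,4], I[3,4], I[4,4]. HN layers by μ_θ (4 steps, strictly decreasing):
  μ^(1)=13; μ^(2)=-2; μ^(3)=-19/2; μ^(4)=-12

((3, 0, 0, 0); (0, 0, 2, 2); (1, 1, 0, 0); (0, 0, 0, 1))


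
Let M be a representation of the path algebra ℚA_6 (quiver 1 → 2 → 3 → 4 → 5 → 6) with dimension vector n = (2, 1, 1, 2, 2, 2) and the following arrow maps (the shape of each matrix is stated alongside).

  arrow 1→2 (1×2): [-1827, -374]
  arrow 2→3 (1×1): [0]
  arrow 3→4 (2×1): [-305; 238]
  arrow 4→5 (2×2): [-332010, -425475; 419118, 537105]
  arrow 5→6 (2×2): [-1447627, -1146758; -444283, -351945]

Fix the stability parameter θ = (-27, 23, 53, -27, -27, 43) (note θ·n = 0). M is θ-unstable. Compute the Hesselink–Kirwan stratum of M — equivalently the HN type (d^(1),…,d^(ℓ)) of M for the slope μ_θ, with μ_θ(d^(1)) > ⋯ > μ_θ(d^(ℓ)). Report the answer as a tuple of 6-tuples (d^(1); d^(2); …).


Interval decomposition of M: I[1,1], I[1,2], I[3,4], I[4,6], I[5,6].
HN type (ℓ=4): μ^(1)=43; μ^(2)=23; μ^(3)=13; μ^(4)=-27

((0, 0, 0, 0, 0, 2); (0, 1, 0, 0, 0, 0); (0, 0, 1, 1, 0, 0); (2, 0, 0, 1, 2, 0))


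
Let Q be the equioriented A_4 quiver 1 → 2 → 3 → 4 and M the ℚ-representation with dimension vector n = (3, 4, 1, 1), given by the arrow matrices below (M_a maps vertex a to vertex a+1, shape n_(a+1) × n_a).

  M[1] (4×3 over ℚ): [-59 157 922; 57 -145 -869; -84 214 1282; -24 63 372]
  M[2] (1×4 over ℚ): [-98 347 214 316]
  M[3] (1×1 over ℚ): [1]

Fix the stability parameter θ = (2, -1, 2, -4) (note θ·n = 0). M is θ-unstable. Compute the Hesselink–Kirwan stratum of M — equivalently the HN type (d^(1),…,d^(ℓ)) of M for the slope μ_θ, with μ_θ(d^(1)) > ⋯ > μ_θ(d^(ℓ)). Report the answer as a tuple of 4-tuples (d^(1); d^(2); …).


Barcode: M ≅ I[1,2]^2, I[1,4], I[2,2]. HN layers by μ_θ (3 steps, strictly decreasing):
  μ^(1)=1/2; μ^(2)=-1/4; μ^(3)=-1

((2, 2, 0, 0); (1, 1, 1, 1); (0, 1, 0, 0))


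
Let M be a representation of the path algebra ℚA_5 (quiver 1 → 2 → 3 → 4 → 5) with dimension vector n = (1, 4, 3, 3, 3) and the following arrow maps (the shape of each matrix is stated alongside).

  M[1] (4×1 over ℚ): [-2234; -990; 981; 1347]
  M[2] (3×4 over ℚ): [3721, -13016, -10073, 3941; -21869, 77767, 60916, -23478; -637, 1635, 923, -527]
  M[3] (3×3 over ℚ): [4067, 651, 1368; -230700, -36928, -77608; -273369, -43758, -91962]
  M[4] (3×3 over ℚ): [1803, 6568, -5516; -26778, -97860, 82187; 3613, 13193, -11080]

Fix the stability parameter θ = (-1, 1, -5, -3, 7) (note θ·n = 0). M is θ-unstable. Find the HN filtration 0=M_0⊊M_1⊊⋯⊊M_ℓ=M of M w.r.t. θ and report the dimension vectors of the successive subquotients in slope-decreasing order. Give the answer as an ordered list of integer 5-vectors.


Interval decomposition of M: I[1,5], I[2,2], I[2,3], I[2,5], I[4,5].
HN type (ℓ=5): μ^(1)=7; μ^(2)=1; μ^(3)=-2; μ^(4)=-7/3; μ^(5)=-3

((0, 0, 0, 0, 3); (0, 1, 0, 0, 0); (1, 2, 2, 1, 0); (0, 1, 1, 1, 0); (0, 0, 0, 1, 0))


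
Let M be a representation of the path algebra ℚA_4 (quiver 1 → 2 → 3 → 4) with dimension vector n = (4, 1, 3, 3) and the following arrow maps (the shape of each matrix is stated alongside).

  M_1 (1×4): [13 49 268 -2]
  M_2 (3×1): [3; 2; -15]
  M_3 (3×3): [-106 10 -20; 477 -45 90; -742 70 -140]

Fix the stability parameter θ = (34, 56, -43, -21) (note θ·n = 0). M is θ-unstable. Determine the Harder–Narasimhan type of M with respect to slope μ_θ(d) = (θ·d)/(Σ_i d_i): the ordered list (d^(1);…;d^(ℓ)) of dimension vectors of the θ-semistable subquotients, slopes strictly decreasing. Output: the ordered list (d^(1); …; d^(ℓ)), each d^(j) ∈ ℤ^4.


Interval decomposition of M: I[1,1]^3, I[1,4], I[3,3]^2, I[4,4]^2.
HN type (ℓ=4): μ^(1)=34; μ^(2)=13/2; μ^(3)=-21; μ^(4)=-43

((3, 0, 0, 0); (1, 1, 1, 1); (0, 0, 0, 2); (0, 0, 2, 0))


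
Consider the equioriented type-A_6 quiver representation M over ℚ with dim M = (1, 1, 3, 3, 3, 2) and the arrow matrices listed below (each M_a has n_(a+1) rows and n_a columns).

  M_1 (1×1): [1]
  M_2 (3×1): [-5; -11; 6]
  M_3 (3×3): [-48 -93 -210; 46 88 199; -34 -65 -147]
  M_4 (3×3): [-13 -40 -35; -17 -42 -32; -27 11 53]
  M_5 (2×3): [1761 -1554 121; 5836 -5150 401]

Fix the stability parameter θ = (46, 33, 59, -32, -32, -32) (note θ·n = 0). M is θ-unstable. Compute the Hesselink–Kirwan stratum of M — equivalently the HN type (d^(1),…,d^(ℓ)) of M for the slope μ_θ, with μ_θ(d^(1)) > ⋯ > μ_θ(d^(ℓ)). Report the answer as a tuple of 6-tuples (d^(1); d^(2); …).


Interval decomposition of M: I[1,6], I[3,3], I[3,6], I[4,5].
HN type (ℓ=4): μ^(1)=59; μ^(2)=7; μ^(3)=-37/4; μ^(4)=-32

((0, 0, 1, 0, 0, 0); (1, 1, 1, 1, 1, 1); (0, 0, 1, 1, 1, 1); (0, 0, 0, 1, 1, 0))


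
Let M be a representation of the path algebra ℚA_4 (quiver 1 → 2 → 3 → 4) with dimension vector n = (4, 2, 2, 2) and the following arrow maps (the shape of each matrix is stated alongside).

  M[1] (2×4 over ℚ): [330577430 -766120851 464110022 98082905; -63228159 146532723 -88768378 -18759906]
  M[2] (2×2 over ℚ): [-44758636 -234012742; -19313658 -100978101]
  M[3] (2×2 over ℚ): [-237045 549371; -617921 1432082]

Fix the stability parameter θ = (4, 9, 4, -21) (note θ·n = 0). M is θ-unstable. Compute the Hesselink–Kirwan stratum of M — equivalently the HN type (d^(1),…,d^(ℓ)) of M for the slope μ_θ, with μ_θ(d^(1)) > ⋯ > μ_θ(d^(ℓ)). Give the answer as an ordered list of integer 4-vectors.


Barcode: M ≅ I[1,1]^2, I[1,2], I[1,4], I[3,4]. HN layers by μ_θ (4 steps, strictly decreasing):
  μ^(1)=9; μ^(2)=4; μ^(3)=-1; μ^(4)=-17/2

((0, 1, 0, 0); (3, 0, 0, 0); (1, 1, 1, 1); (0, 0, 1, 1))


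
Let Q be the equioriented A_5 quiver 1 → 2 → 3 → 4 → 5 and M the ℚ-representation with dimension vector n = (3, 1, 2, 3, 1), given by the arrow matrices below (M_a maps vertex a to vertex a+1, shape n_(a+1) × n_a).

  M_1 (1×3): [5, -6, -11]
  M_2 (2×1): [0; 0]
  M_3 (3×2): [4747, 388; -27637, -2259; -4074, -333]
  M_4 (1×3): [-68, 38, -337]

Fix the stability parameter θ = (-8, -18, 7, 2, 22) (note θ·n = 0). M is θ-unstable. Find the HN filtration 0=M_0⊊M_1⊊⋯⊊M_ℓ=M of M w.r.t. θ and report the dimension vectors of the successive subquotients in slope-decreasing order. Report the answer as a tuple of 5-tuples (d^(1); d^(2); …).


Via rank(M_{q-1}∘⋯∘M_p): M ≅ I[1,1]^2, I[1,2], I[3,4], I[3,5], I[4,4].
μ_θ-semistable layers: μ^(1)=22; μ^(2)=9/2; μ^(3)=2; μ^(4)=-8; μ^(5)=-13

((0, 0, 0, 0, 1); (0, 0, 2, 2, 0); (0, 0, 0, 1, 0); (2, 0, 0, 0, 0); (1, 1, 0, 0, 0))


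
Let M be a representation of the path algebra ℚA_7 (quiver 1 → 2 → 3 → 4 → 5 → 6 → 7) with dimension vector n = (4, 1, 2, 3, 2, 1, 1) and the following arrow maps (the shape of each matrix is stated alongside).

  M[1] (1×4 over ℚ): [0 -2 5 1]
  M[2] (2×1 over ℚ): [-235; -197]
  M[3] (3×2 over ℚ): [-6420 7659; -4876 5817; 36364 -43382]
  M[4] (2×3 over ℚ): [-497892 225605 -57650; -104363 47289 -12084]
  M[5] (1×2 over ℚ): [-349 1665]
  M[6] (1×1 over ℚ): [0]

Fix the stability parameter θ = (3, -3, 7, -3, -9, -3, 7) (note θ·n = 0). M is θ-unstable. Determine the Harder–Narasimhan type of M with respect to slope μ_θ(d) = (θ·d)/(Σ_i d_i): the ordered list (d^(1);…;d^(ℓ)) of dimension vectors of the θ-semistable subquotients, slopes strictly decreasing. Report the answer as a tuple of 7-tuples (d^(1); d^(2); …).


Interval decomposition of M: I[1,1]^3, I[1,6], I[3,4], I[4,5], I[7,7].
HN type (ℓ=5): μ^(1)=7; μ^(2)=3; μ^(3)=2; μ^(4)=-4/3; μ^(5)=-6

((0, 0, 0, 0, 0, 0, 1); (3, 0, 0, 0, 0, 0, 0); (0, 0, 1, 1, 0, 0, 0); (1, 1, 1, 1, 1, 1, 0); (0, 0, 0, 1, 1, 0, 0))


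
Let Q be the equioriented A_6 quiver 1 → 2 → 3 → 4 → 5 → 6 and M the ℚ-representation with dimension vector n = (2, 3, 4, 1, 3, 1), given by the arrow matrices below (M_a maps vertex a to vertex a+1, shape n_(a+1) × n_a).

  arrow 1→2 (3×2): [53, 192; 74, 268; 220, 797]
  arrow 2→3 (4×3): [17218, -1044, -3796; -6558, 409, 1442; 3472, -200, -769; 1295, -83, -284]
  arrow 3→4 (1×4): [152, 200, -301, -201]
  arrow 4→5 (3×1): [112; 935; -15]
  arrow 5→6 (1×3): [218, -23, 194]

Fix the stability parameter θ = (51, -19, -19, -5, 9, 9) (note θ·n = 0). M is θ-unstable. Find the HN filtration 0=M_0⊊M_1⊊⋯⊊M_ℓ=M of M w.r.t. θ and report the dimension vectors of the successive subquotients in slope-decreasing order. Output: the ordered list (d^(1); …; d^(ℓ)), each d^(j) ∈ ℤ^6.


Interval decomposition of M: I[1,3], I[1,6], I[2,3], I[3,3], I[5,5]^2.
HN type (ℓ=4): μ^(1)=9; μ^(2)=13/3; μ^(3)=2; μ^(4)=-19

((0, 0, 0, 0, 3, 1); (1, 1, 1, 0, 0, 0); (1, 1, 1, 1, 0, 0); (0, 1, 2, 0, 0, 0))


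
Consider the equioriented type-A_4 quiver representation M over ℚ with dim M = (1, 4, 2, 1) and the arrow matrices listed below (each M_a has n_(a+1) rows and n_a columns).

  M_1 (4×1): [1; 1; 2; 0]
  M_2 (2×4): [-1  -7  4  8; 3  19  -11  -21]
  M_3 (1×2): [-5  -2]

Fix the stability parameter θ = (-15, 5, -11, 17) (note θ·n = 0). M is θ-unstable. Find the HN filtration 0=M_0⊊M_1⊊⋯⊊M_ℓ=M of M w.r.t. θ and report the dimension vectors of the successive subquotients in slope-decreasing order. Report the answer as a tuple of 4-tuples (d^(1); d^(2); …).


Via rank(M_{q-1}∘⋯∘M_p): M ≅ I[1,2], I[2,2], I[2,3], I[2,4].
μ_θ-semistable layers: μ^(1)=17; μ^(2)=5; μ^(3)=-3; μ^(4)=-15

((0, 0, 0, 1); (0, 2, 0, 0); (0, 2, 2, 0); (1, 0, 0, 0))


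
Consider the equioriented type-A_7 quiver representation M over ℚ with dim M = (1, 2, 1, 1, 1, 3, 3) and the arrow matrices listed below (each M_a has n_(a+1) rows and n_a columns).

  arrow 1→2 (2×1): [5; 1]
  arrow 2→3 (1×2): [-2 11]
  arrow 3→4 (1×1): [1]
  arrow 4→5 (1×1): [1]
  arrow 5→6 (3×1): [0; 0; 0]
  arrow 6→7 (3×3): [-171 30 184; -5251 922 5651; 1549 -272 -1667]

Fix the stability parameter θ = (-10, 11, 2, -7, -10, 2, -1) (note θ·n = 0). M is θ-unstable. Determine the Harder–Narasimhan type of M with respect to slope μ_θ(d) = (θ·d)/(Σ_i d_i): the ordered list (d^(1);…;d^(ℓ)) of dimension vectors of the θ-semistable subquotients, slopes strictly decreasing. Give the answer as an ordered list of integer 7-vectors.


Interval decomposition of M: I[1,5], I[2,2], I[6,7]^3.
HN type (ℓ=4): μ^(1)=11; μ^(2)=1/2; μ^(3)=-1; μ^(4)=-10

((0, 1, 0, 0, 0, 0, 0); (0, 0, 0, 0, 0, 3, 3); (0, 1, 1, 1, 1, 0, 0); (1, 0, 0, 0, 0, 0, 0))


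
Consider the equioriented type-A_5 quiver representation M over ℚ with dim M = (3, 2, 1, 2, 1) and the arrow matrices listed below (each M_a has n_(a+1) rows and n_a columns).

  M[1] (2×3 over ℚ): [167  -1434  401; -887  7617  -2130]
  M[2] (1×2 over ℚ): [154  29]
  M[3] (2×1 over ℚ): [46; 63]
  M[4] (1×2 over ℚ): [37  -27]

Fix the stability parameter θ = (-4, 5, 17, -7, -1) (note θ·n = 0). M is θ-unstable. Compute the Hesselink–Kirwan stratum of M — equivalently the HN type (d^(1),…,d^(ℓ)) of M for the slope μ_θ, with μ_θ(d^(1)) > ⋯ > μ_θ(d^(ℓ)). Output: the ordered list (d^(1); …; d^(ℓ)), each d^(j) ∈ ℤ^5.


Interval decomposition of M: I[1,1], I[1,2], I[1,5], I[4,4].
HN type (ℓ=4): μ^(1)=5; μ^(2)=7/2; μ^(3)=-4; μ^(4)=-7

((0, 1, 0, 0, 0); (0, 1, 1, 1, 1); (3, 0, 0, 0, 0); (0, 0, 0, 1, 0))


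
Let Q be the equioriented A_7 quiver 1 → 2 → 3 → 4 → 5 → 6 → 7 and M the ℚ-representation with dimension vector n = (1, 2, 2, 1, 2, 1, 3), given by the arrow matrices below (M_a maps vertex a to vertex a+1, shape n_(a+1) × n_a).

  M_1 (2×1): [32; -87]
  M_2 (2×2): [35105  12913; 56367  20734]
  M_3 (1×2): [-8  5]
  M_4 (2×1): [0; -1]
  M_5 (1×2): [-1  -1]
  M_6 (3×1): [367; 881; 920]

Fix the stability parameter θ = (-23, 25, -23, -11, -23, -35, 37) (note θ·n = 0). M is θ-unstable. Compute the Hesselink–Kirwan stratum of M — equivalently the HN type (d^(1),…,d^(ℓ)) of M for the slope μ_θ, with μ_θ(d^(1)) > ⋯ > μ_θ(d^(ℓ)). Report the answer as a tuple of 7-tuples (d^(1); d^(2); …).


Barcode: M ≅ I[1,7], I[2,3], I[5,5], I[7,7]^2. HN layers by μ_θ (4 steps, strictly decreasing):
  μ^(1)=37; μ^(2)=1; μ^(3)=-67/5; μ^(4)=-23

((0, 0, 0, 0, 0, 0, 3); (0, 1, 1, 0, 0, 0, 0); (0, 1, 1, 1, 1, 1, 0); (1, 0, 0, 0, 1, 0, 0))


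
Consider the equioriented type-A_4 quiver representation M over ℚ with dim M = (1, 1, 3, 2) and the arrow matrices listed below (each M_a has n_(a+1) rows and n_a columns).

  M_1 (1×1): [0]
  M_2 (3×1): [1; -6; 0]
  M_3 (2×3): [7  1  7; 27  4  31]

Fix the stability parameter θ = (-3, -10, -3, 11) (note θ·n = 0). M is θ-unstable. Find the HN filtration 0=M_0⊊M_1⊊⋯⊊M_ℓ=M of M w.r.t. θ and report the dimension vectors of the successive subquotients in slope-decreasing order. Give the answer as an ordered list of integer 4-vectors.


Barcode: M ≅ I[1,1], I[2,4], I[3,3], I[3,4]. HN layers by μ_θ (3 steps, strictly decreasing):
  μ^(1)=11; μ^(2)=-3; μ^(3)=-10

((0, 0, 0, 2); (1, 0, 3, 0); (0, 1, 0, 0))


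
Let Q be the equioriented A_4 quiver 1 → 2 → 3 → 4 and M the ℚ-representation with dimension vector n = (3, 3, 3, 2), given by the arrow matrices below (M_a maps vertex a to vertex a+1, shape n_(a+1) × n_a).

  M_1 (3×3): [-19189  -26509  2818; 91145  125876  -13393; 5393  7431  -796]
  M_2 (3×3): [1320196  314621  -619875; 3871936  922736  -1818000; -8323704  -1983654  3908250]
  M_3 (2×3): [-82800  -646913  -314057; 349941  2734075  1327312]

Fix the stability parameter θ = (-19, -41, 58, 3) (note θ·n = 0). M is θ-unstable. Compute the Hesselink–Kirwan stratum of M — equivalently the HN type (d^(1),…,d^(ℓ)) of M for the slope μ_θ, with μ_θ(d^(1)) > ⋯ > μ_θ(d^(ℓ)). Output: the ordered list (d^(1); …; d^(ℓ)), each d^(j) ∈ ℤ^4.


Interval decomposition of M: I[1,2]^2, I[1,4], I[3,3], I[3,4].
HN type (ℓ=3): μ^(1)=58; μ^(2)=61/2; μ^(3)=-30

((0, 0, 1, 0); (0, 0, 2, 2); (3, 3, 0, 0))


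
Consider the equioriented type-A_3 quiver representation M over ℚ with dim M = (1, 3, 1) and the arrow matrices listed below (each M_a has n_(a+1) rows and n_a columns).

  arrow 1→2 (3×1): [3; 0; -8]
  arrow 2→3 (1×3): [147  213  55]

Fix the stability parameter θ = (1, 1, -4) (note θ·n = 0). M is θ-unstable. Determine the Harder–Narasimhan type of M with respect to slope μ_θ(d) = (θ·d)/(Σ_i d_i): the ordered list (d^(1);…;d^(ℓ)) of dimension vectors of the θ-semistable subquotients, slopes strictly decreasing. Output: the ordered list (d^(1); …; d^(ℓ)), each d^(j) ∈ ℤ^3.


Via rank(M_{q-1}∘⋯∘M_p): M ≅ I[1,3], I[2,2]^2.
μ_θ-semistable layers: μ^(1)=1; μ^(2)=-2/3

((0, 2, 0); (1, 1, 1))


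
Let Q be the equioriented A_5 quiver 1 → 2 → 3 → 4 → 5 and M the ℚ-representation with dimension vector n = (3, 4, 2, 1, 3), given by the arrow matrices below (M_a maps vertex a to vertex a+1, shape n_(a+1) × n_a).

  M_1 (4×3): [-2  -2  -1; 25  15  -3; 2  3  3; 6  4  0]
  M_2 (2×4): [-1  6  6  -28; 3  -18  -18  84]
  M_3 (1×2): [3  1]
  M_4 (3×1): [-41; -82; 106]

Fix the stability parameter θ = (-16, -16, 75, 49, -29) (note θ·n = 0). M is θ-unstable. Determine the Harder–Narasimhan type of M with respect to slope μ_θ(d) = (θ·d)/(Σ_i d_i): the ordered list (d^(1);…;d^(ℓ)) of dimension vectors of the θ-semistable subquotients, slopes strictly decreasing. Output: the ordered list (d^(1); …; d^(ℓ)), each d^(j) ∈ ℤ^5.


Barcode: M ≅ I[1,2]^2, I[1,3], I[2,2], I[3,5], I[5,5]^2. HN layers by μ_θ (4 steps, strictly decreasing):
  μ^(1)=75; μ^(2)=95/3; μ^(3)=-16; μ^(4)=-29

((0, 0, 1, 0, 0); (0, 0, 1, 1, 1); (3, 4, 0, 0, 0); (0, 0, 0, 0, 2))


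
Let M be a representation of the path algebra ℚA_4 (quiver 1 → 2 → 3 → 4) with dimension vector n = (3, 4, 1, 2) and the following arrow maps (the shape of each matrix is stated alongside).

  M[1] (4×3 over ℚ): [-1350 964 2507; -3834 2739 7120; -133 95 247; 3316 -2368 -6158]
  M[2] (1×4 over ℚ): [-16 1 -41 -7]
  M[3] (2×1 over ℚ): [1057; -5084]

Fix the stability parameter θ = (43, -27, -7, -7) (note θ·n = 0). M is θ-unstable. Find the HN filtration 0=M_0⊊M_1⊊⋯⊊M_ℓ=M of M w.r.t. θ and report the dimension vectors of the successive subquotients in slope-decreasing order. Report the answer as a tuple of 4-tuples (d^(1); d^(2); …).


Via rank(M_{q-1}∘⋯∘M_p): M ≅ I[1,2]^2, I[1,4], I[2,2], I[4,4].
μ_θ-semistable layers: μ^(1)=8; μ^(2)=1/2; μ^(3)=-7; μ^(4)=-27

((2, 2, 0, 0); (1, 1, 1, 1); (0, 0, 0, 1); (0, 1, 0, 0))


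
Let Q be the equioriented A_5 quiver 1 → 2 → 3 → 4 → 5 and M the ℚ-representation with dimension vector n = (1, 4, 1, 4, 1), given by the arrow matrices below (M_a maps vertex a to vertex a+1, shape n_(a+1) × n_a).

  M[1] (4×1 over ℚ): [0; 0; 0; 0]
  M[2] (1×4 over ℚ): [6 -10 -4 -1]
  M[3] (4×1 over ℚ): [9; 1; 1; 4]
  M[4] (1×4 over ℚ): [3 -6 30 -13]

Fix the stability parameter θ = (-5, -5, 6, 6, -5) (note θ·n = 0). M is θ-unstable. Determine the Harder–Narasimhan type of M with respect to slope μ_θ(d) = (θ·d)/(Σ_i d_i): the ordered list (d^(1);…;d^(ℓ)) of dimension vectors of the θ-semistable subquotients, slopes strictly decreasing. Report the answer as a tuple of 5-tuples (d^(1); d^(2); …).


Via rank(M_{q-1}∘⋯∘M_p): M ≅ I[1,1], I[2,2]^3, I[2,5], I[4,4]^3.
μ_θ-semistable layers: μ^(1)=6; μ^(2)=7/3; μ^(3)=-5

((0, 0, 0, 3, 0); (0, 0, 1, 1, 1); (1, 4, 0, 0, 0))


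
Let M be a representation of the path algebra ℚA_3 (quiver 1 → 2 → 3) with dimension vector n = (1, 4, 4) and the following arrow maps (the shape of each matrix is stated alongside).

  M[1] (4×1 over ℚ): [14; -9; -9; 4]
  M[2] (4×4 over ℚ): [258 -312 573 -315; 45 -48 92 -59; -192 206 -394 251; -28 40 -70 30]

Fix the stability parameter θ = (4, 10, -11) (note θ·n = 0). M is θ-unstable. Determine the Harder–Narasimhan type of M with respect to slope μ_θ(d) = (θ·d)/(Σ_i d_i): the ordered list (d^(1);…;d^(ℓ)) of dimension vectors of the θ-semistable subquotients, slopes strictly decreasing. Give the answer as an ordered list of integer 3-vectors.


Barcode: M ≅ I[1,3], I[2,2], I[2,3]^2, I[3,3]. HN layers by μ_θ (4 steps, strictly decreasing):
  μ^(1)=10; μ^(2)=1; μ^(3)=-1/2; μ^(4)=-11

((0, 1, 0); (1, 1, 1); (0, 2, 2); (0, 0, 1))


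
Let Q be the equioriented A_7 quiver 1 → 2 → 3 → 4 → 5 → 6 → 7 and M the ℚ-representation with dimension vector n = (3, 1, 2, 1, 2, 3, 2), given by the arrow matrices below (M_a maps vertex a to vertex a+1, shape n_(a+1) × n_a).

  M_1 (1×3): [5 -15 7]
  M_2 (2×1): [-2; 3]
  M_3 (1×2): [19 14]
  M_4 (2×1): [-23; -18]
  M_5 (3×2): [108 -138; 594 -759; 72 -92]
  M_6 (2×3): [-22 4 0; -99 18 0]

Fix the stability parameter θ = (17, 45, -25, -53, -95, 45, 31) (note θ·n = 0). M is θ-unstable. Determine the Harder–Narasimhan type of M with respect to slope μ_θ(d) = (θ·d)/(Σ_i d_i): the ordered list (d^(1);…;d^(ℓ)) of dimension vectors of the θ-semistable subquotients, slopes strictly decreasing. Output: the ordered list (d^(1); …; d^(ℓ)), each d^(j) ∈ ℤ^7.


Via rank(M_{q-1}∘⋯∘M_p): M ≅ I[1,1]^2, I[1,5], I[3,3], I[5,6], I[6,6], I[6,7], I[7,7].
μ_θ-semistable layers: μ^(1)=45; μ^(2)=38; μ^(3)=31; μ^(4)=17; μ^(5)=-111/5; μ^(6)=-25; μ^(7)=-95

((0, 0, 0, 0, 0, 2, 0); (0, 0, 0, 0, 0, 1, 1); (0, 0, 0, 0, 0, 0, 1); (2, 0, 0, 0, 0, 0, 0); (1, 1, 1, 1, 1, 0, 0); (0, 0, 1, 0, 0, 0, 0); (0, 0, 0, 0, 1, 0, 0))


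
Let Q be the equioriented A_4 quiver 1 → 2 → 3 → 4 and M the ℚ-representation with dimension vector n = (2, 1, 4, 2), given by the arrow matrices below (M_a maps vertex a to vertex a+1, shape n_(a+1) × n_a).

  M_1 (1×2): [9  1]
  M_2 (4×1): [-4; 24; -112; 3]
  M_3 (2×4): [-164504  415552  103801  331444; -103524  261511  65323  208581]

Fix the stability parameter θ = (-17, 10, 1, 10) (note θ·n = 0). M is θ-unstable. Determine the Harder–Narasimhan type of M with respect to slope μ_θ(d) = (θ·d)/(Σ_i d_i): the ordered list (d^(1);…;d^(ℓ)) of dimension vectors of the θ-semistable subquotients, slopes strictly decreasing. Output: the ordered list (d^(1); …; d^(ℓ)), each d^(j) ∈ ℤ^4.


Barcode: M ≅ I[1,1], I[1,4], I[3,3]^2, I[3,4]. HN layers by μ_θ (4 steps, strictly decreasing):
  μ^(1)=10; μ^(2)=11/2; μ^(3)=1; μ^(4)=-17

((0, 0, 0, 2); (0, 1, 1, 0); (0, 0, 3, 0); (2, 0, 0, 0))


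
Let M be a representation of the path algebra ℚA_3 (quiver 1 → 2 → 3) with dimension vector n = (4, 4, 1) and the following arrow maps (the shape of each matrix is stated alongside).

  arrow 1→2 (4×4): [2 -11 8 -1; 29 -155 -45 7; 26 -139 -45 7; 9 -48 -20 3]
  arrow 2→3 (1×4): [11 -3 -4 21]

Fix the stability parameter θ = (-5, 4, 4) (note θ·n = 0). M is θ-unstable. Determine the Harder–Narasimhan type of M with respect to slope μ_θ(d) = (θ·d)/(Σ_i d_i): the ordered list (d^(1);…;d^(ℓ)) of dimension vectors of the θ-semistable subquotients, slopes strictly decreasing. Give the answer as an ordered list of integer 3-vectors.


Interval decomposition of M: I[1,2]^3, I[1,3].
HN type (ℓ=2): μ^(1)=4; μ^(2)=-5

((0, 4, 1); (4, 0, 0))
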